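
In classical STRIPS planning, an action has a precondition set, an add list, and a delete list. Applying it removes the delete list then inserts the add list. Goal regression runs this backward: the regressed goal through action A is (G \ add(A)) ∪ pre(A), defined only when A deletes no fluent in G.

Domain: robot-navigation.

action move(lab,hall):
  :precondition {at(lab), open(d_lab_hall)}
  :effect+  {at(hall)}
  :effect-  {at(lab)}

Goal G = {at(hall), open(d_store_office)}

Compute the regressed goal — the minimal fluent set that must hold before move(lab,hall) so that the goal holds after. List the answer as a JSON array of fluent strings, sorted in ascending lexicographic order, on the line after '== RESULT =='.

Compute (G \ add) ∪ pre:
  G ∩ del = {}  (empty — regression defined)
  G \ add = {at(hall), open(d_store_office)} \ {at(hall)} = {open(d_store_office)}
  ∪ pre   = {open(d_store_office)} ∪ {at(lab), open(d_lab_hall)}
          = {at(lab), open(d_lab_hall), open(d_store_office)}

== RESULT ==
["at(lab)", "open(d_lab_hall)", "open(d_store_office)"]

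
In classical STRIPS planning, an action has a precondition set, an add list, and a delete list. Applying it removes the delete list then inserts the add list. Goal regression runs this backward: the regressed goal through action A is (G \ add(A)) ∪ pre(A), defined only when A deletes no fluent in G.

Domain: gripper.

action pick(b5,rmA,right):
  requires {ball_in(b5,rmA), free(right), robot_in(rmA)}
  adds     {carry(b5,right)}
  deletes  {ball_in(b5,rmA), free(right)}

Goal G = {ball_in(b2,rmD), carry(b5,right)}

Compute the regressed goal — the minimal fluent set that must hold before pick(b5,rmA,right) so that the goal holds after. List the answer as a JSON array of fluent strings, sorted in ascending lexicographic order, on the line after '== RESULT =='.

Compute (G \ add) ∪ pre:
  G ∩ del = {}  (empty — regression defined)
  G \ add = {ball_in(b2,rmD), carry(b5,right)} \ {carry(b5,right)} = {ball_in(b2,rmD)}
  ∪ pre   = {ball_in(b2,rmD)} ∪ {ball_in(b5,rmA), free(right), robot_in(rmA)}
          = {ball_in(b2,rmD), ball_in(b5,rmA), free(right), robot_in(rmA)}

== RESULT ==
["ball_in(b2,rmD)", "ball_in(b5,rmA)", "free(right)", "robot_in(rmA)"]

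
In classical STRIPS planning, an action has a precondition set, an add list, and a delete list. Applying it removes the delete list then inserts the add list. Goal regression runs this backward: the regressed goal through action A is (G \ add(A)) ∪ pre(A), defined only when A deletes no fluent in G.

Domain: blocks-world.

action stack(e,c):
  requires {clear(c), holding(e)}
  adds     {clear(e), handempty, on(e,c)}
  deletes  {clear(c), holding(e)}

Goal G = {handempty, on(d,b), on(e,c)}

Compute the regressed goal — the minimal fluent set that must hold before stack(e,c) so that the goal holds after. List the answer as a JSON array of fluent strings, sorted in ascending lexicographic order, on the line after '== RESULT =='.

Compute (G \ add) ∪ pre:
  G ∩ del = {}  (empty — regression defined)
  G \ add = {handempty, on(d,b), on(e,c)} \ {clear(e), handempty, on(e,c)} = {on(d,b)}
  ∪ pre   = {on(d,b)} ∪ {clear(c), holding(e)}
          = {clear(c), holding(e), on(d,b)}

== RESULT ==
["clear(c)", "holding(e)", "on(d,b)"]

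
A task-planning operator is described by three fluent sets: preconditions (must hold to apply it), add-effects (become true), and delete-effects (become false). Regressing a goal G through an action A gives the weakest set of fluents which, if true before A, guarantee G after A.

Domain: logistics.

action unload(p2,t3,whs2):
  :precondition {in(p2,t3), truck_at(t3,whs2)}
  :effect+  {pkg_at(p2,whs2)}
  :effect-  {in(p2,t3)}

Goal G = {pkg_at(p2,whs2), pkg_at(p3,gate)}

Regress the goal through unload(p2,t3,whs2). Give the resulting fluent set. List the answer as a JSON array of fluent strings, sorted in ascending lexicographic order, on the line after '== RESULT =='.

Regress:
  G ∩ del = {}  (empty — regression defined)
  G \ add = {pkg_at(p2,whs2), pkg_at(p3,gate)} \ {pkg_at(p2,whs2)} = {pkg_at(p3,gate)}
  ∪ pre   = {pkg_at(p3,gate)} ∪ {in(p2,t3), truck_at(t3,whs2)}
          = {in(p2,t3), pkg_at(p3,gate), truck_at(t3,whs2)}

== RESULT ==
["in(p2,t3)", "pkg_at(p3,gate)", "truck_at(t3,whs2)"]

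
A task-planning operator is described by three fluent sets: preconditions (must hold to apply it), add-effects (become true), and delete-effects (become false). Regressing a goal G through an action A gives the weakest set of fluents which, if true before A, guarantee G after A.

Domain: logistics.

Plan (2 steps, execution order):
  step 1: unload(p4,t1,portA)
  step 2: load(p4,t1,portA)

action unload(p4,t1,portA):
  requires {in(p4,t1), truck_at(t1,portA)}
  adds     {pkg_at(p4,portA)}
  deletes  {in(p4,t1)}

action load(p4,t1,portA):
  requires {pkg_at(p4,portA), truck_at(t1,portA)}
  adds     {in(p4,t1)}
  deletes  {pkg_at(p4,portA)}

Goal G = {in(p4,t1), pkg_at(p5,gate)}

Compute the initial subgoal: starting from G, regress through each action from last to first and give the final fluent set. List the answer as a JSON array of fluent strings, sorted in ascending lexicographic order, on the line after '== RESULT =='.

Regress step by step:
  through step 2 (load(p4,t1,portA)): drop {in(p4,t1)}, keep {pkg_at(p5,gate)}, require {pkg_at(p4,portA), truck_at(t1,portA)}
    → {pkg_at(p4,portA), pkg_at(p5,gate), truck_at(t1,portA)}
  through step 1 (unload(p4,t1,portA)): drop {pkg_at(p4,portA)}, keep {pkg_at(p5,gate), truck_at(t1,portA)}, require {in(p4,t1), truck_at(t1,portA)}
    → {in(p4,t1), pkg_at(p5,gate), truck_at(t1,portA)}

== RESULT ==
["in(p4,t1)", "pkg_at(p5,gate)", "truck_at(t1,portA)"]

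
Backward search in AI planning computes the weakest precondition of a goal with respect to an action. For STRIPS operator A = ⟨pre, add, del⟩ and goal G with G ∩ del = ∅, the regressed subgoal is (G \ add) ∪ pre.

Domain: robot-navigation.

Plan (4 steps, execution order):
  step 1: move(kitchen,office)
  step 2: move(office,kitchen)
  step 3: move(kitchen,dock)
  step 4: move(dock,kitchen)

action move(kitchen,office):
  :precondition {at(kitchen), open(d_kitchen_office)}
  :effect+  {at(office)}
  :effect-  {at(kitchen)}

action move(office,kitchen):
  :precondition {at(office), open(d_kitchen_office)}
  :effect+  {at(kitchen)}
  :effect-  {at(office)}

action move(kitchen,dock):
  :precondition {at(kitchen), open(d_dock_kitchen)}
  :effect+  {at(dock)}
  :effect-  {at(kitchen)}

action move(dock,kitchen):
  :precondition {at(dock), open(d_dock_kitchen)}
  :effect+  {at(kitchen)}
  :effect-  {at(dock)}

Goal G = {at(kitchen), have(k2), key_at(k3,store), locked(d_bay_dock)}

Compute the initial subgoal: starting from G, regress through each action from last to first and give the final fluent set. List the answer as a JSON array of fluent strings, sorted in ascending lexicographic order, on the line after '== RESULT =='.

Work backward from the goal:
  through step 4 (move(dock,kitchen)): drop {at(kitchen)}, keep {have(k2), key_at(k3,store), locked(d_bay_dock)}, require {at(dock), open(d_dock_kitchen)}
    → {at(dock), have(k2), key_at(k3,store), locked(d_bay_dock), open(d_dock_kitchen)}
  through step 3 (move(kitchen,dock)): drop {at(dock)}, keep {have(k2), key_at(k3,store), locked(d_bay_dock), open(d_dock_kitchen)}, require {at(kitchen), open(d_dock_kitchen)}
    → {at(kitchen), have(k2), key_at(k3,store), locked(d_bay_dock), open(d_dock_kitchen)}
  through step 2 (move(office,kitchen)): drop {at(kitchen)}, keep {have(k2), key_at(k3,store), locked(d_bay_dock), open(d_dock_kitchen)}, require {at(office), open(d_kitchen_office)}
    → {at(office), have(k2), key_at(k3,store), locked(d_bay_dock), open(d_dock_kitchen), open(d_kitchen_office)}
  through step 1 (move(kitchen,office)): drop {at(office)}, keep {have(k2), key_at(k3,store), locked(d_bay_dock), open(d_dock_kitchen), open(d_kitchen_office)}, require {at(kitchen), open(d_kitchen_office)}
    → {at(kitchen), have(k2), key_at(k3,store), locked(d_bay_dock), open(d_dock_kitchen), open(d_kitchen_office)}

== RESULT ==
["at(kitchen)", "have(k2)", "key_at(k3,store)", "locked(d_bay_dock)", "open(d_dock_kitchen)", "open(d_kitchen_office)"]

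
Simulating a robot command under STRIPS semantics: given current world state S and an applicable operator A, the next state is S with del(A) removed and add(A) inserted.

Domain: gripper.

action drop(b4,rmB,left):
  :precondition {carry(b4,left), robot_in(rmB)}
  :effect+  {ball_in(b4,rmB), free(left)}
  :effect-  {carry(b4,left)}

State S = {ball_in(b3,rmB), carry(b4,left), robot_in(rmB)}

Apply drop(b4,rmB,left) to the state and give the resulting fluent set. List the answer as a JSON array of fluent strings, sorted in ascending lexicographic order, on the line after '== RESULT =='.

Progress:
  pre ⊆ S: {carry(b4,left), robot_in(rmB)} ⊆ S  — applicable
  S \ del = {ball_in(b3,rmB), robot_in(rmB)}
  ∪ add   = {ball_in(b3,rmB), ball_in(b4,rmB), free(left), robot_in(rmB)}

== RESULT ==
["ball_in(b3,rmB)", "ball_in(b4,rmB)", "free(left)", "robot_in(rmB)"]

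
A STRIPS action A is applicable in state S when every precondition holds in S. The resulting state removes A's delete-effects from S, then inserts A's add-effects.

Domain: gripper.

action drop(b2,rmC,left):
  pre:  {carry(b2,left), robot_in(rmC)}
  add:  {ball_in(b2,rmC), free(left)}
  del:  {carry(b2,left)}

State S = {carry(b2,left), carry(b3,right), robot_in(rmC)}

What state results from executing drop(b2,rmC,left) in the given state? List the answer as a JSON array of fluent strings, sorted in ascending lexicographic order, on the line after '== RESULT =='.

Progress:
  pre ⊆ S: {carry(b2,left), robot_in(rmC)} ⊆ S  — applicable
  S \ del = {carry(b3,right), robot_in(rmC)}
  ∪ add   = {ball_in(b2,rmC), carry(b3,right), free(left), robot_in(rmC)}

== RESULT ==
["ball_in(b2,rmC)", "carry(b3,right)", "free(left)", "robot_in(rmC)"]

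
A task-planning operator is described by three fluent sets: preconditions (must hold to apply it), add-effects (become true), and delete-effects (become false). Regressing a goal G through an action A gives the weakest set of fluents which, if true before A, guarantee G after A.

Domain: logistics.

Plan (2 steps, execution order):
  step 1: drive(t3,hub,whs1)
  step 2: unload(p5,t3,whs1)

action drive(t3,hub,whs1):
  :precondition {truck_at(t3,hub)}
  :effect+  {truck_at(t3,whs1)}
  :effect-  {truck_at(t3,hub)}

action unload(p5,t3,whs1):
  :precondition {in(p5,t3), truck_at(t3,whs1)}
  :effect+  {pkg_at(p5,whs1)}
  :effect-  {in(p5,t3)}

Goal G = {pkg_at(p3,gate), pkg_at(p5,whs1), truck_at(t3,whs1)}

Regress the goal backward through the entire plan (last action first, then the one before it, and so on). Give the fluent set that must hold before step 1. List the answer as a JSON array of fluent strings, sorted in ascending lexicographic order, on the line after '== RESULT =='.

Regress step by step:
  through step 2 (unload(p5,t3,whs1)): drop {pkg_at(p5,whs1)}, keep {pkg_at(p3,gate), truck_at(t3,whs1)}, require {in(p5,t3), truck_at(t3,whs1)}
    → {in(p5,t3), pkg_at(p3,gate), truck_at(t3,whs1)}
  through step 1 (drive(t3,hub,whs1)): drop {truck_at(t3,whs1)}, keep {in(p5,t3), pkg_at(p3,gate)}, require {truck_at(t3,hub)}
    → {in(p5,t3), pkg_at(p3,gate), truck_at(t3,hub)}

== RESULT ==
["in(p5,t3)", "pkg_at(p3,gate)", "truck_at(t3,hub)"]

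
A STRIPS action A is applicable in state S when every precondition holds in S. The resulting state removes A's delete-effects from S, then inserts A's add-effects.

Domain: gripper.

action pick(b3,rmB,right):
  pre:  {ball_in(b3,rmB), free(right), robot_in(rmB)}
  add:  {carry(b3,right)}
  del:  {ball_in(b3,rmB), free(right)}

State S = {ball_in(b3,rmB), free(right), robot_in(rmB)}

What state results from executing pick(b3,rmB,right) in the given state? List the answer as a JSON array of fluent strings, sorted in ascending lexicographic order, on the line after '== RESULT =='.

Compute (S \ del) ∪ add:
  pre ⊆ S: {ball_in(b3,rmB), free(right), robot_in(rmB)} ⊆ S  — applicable
  S \ del = {robot_in(rmB)}
  ∪ add   = {carry(b3,right), robot_in(rmB)}

== RESULT ==
["carry(b3,right)", "robot_in(rmB)"]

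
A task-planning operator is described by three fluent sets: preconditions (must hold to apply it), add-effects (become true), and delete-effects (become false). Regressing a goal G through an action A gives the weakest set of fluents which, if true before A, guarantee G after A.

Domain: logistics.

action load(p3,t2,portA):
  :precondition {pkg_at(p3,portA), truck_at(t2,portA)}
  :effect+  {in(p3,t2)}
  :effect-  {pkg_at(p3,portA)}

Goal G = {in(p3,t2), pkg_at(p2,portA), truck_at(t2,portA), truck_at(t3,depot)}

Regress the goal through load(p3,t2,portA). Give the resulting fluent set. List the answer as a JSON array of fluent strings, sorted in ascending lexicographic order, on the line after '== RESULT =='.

Regress:
  G ∩ del = {}  (empty — regression defined)
  G \ add = {in(p3,t2), pkg_at(p2,portA), truck_at(t2,portA), truck_at(t3,depot)} \ {in(p3,t2)} = {pkg_at(p2,portA), truck_at(t2,portA), truck_at(t3,depot)}
  ∪ pre   = {pkg_at(p2,portA), truck_at(t2,portA), truck_at(t3,depot)} ∪ {pkg_at(p3,portA), truck_at(t2,portA)}
          = {pkg_at(p2,portA), pkg_at(p3,portA), truck_at(t2,portA), truck_at(t3,depot)}

== RESULT ==
["pkg_at(p2,portA)", "pkg_at(p3,portA)", "truck_at(t2,portA)", "truck_at(t3,depot)"]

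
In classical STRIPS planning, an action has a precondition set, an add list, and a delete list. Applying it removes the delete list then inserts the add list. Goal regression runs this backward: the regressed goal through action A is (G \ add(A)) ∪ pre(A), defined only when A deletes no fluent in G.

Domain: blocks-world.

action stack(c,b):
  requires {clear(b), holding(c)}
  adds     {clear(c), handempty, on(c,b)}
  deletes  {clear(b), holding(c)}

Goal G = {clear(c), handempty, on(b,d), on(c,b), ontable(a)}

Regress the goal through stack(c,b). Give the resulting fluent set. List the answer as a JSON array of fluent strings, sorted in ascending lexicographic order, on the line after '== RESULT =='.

Compute (G \ add) ∪ pre:
  G ∩ del = {}  (empty — regression defined)
  G \ add = {clear(c), handempty, on(b,d), on(c,b), ontable(a)} \ {clear(c), handempty, on(c,b)} = {on(b,d), ontable(a)}
  ∪ pre   = {on(b,d), ontable(a)} ∪ {clear(b), holding(c)}
          = {clear(b), holding(c), on(b,d), ontable(a)}

== RESULT ==
["clear(b)", "holding(c)", "on(b,d)", "ontable(a)"]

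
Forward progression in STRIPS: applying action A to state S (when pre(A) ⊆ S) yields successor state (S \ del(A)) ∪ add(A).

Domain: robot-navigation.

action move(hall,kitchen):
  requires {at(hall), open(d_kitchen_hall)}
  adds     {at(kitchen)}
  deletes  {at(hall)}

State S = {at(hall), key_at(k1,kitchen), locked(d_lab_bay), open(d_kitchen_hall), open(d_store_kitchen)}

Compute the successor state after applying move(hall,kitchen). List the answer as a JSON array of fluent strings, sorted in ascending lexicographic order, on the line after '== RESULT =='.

Compute (S \ del) ∪ add:
  pre ⊆ S: {at(hall), open(d_kitchen_hall)} ⊆ S  — applicable
  S \ del = {key_at(k1,kitchen), locked(d_lab_bay), open(d_kitchen_hall), open(d_store_kitchen)}
  ∪ add   = {at(kitchen), key_at(k1,kitchen), locked(d_lab_bay), open(d_kitchen_hall), open(d_store_kitchen)}

== RESULT ==
["at(kitchen)", "key_at(k1,kitchen)", "locked(d_lab_bay)", "open(d_kitchen_hall)", "open(d_store_kitchen)"]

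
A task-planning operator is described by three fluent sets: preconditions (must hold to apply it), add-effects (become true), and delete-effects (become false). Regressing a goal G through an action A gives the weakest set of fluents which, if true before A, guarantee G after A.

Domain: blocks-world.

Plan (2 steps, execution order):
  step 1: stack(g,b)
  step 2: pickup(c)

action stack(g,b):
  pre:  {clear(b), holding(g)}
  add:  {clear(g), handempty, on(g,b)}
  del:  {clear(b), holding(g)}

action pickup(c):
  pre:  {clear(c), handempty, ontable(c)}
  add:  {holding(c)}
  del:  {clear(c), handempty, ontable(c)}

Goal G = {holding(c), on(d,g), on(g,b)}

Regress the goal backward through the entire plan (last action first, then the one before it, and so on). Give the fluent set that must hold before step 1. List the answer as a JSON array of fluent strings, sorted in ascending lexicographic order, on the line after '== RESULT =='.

Regress step by step:
  through step 2 (pickup(c)): drop {holding(c)}, keep {on(d,g), on(g,b)}, require {clear(c), handempty, ontable(c)}
    → {clear(c), handempty, on(d,g), on(g,b), ontable(c)}
  through step 1 (stack(g,b)): drop {handempty, on(g,b)}, keep {clear(c), on(d,g), ontable(c)}, require {clear(b), holding(g)}
    → {clear(b), clear(c), holding(g), on(d,g), ontable(c)}

== RESULT ==
["clear(b)", "clear(c)", "holding(g)", "on(d,g)", "ontable(c)"]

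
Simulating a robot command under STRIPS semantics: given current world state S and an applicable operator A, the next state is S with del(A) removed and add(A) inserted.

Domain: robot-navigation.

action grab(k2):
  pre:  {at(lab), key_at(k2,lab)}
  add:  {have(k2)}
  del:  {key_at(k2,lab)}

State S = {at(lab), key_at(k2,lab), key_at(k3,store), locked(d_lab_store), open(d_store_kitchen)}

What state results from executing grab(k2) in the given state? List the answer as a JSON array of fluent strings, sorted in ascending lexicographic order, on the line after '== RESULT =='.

Compute (S \ del) ∪ add:
  pre ⊆ S: {at(lab), key_at(k2,lab)} ⊆ S  — applicable
  S \ del = {at(lab), key_at(k3,store), locked(d_lab_store), open(d_store_kitchen)}
  ∪ add   = {at(lab), have(k2), key_at(k3,store), locked(d_lab_store), open(d_store_kitchen)}

== RESULT ==
["at(lab)", "have(k2)", "key_at(k3,store)", "locked(d_lab_store)", "open(d_store_kitchen)"]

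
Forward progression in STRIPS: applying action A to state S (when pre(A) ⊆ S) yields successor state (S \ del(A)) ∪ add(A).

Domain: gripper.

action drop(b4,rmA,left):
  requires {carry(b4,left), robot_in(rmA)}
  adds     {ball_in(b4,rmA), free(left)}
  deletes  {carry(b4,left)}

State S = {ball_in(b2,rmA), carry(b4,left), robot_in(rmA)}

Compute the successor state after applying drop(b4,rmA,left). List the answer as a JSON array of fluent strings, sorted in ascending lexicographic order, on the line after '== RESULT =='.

Progress:
  pre ⊆ S: {carry(b4,left), robot_in(rmA)} ⊆ S  — applicable
  S \ del = {ball_in(b2,rmA), robot_in(rmA)}
  ∪ add   = {ball_in(b2,rmA), ball_in(b4,rmA), free(left), robot_in(rmA)}

== RESULT ==
["ball_in(b2,rmA)", "ball_in(b4,rmA)", "free(left)", "robot_in(rmA)"]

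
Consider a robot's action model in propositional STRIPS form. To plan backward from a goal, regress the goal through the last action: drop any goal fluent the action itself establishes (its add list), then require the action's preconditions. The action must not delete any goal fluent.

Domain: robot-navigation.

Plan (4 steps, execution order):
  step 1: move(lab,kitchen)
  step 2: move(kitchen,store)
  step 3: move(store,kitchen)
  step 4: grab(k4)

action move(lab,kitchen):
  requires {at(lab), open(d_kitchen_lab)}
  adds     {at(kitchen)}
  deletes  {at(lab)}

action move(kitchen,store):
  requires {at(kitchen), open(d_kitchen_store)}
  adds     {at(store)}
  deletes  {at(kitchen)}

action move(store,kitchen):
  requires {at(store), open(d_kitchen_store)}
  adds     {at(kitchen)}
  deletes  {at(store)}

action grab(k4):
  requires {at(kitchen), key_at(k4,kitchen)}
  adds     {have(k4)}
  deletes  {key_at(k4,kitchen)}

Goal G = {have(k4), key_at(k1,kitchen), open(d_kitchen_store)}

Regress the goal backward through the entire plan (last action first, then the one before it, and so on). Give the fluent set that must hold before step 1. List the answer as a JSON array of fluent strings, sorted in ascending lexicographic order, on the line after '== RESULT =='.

Work backward from the goal:
  through step 4 (grab(k4)): drop {have(k4)}, keep {key_at(k1,kitchen), open(d_kitchen_store)}, require {at(kitchen), key_at(k4,kitchen)}
    → {at(kitchen), key_at(k1,kitchen), key_at(k4,kitchen), open(d_kitchen_store)}
  through step 3 (move(store,kitchen)): drop {at(kitchen)}, keep {key_at(k1,kitchen), key_at(k4,kitchen), open(d_kitchen_store)}, require {at(store), open(d_kitchen_store)}
    → {at(store), key_at(k1,kitchen), key_at(k4,kitchen), open(d_kitchen_store)}
  through step 2 (move(kitchen,store)): drop {at(store)}, keep {key_at(k1,kitchen), key_at(k4,kitchen), open(d_kitchen_store)}, require {at(kitchen), open(d_kitchen_store)}
    → {at(kitchen), key_at(k1,kitchen), key_at(k4,kitchen), open(d_kitchen_store)}
  through step 1 (move(lab,kitchen)): drop {at(kitchen)}, keep {key_at(k1,kitchen), key_at(k4,kitchen), open(d_kitchen_store)}, require {at(lab), open(d_kitchen_lab)}
    → {at(lab), key_at(k1,kitchen), key_at(k4,kitchen), open(d_kitchen_lab), open(d_kitchen_store)}

== RESULT ==
["at(lab)", "key_at(k1,kitchen)", "key_at(k4,kitchen)", "open(d_kitchen_lab)", "open(d_kitchen_store)"]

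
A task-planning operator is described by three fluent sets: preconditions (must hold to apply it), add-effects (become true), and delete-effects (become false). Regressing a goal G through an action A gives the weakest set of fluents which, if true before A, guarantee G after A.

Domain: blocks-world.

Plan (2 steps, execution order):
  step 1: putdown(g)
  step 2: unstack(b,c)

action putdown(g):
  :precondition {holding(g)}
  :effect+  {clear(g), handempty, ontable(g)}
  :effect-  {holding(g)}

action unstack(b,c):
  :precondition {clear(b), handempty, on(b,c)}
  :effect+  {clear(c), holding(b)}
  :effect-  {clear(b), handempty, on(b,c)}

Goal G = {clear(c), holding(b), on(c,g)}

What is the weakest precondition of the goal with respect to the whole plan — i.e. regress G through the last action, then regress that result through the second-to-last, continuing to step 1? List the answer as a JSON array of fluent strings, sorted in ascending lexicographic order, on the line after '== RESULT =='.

Work backward from the goal:
  through step 2 (unstack(b,c)): drop {clear(c), holding(b)}, keep {on(c,g)}, require {clear(b), handempty, on(b,c)}
    → {clear(b), handempty, on(b,c), on(c,g)}
  through step 1 (putdown(g)): drop {handempty}, keep {clear(b), on(b,c), on(c,g)}, require {holding(g)}
    → {clear(b), holding(g), on(b,c), on(c,g)}

== RESULT ==
["clear(b)", "holding(g)", "on(b,c)", "on(c,g)"]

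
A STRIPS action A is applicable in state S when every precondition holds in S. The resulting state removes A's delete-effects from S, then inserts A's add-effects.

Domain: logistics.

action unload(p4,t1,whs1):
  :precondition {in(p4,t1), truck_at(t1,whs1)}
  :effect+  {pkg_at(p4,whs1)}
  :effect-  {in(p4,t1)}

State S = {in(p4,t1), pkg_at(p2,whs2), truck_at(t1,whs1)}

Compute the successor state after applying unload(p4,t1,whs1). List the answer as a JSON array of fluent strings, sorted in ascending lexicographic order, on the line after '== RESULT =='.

Compute (S \ del) ∪ add:
  pre ⊆ S: {in(p4,t1), truck_at(t1,whs1)} ⊆ S  — applicable
  S \ del = {pkg_at(p2,whs2), truck_at(t1,whs1)}
  ∪ add   = {pkg_at(p2,whs2), pkg_at(p4,whs1), truck_at(t1,whs1)}

== RESULT ==
["pkg_at(p2,whs2)", "pkg_at(p4,whs1)", "truck_at(t1,whs1)"]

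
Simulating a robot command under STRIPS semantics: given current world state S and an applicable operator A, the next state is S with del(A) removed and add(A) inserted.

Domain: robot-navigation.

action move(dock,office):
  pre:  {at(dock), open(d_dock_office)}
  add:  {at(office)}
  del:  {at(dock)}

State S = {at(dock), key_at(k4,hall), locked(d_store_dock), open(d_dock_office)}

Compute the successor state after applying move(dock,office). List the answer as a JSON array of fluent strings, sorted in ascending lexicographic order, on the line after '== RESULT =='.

Compute (S \ del) ∪ add:
  pre ⊆ S: {at(dock), open(d_dock_office)} ⊆ S  — applicable
  S \ del = {key_at(k4,hall), locked(d_store_dock), open(d_dock_office)}
  ∪ add   = {at(office), key_at(k4,hall), locked(d_store_dock), open(d_dock_office)}

== RESULT ==
["at(office)", "key_at(k4,hall)", "locked(d_store_dock)", "open(d_dock_office)"]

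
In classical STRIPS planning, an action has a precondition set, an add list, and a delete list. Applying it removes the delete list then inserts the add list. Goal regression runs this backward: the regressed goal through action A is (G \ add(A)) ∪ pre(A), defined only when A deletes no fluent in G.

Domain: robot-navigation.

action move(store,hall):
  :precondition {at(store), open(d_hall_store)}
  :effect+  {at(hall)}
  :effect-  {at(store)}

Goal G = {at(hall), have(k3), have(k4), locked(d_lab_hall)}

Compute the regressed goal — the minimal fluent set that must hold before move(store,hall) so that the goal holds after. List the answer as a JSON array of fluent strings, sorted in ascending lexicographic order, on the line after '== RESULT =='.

Regress:
  G ∩ del = {}  (empty — regression defined)
  G \ add = {at(hall), have(k3), have(k4), locked(d_lab_hall)} \ {at(hall)} = {have(k3), have(k4), locked(d_lab_hall)}
  ∪ pre   = {have(k3), have(k4), locked(d_lab_hall)} ∪ {at(store), open(d_hall_store)}
          = {at(store), have(k3), have(k4), locked(d_lab_hall), open(d_hall_store)}

== RESULT ==
["at(store)", "have(k3)", "have(k4)", "locked(d_lab_hall)", "open(d_hall_store)"]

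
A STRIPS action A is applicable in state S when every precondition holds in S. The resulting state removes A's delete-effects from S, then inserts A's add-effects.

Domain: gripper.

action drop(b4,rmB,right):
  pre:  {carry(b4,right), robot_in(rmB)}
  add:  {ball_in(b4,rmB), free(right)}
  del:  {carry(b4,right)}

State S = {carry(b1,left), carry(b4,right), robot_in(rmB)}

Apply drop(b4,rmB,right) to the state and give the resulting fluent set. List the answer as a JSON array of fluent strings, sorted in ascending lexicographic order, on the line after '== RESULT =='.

Progress:
  pre ⊆ S: {carry(b4,right), robot_in(rmB)} ⊆ S  — applicable
  S \ del = {carry(b1,left), robot_in(rmB)}
  ∪ add   = {ball_in(b4,rmB), carry(b1,left), free(right), robot_in(rmB)}

== RESULT ==
["ball_in(b4,rmB)", "carry(b1,left)", "free(right)", "robot_in(rmB)"]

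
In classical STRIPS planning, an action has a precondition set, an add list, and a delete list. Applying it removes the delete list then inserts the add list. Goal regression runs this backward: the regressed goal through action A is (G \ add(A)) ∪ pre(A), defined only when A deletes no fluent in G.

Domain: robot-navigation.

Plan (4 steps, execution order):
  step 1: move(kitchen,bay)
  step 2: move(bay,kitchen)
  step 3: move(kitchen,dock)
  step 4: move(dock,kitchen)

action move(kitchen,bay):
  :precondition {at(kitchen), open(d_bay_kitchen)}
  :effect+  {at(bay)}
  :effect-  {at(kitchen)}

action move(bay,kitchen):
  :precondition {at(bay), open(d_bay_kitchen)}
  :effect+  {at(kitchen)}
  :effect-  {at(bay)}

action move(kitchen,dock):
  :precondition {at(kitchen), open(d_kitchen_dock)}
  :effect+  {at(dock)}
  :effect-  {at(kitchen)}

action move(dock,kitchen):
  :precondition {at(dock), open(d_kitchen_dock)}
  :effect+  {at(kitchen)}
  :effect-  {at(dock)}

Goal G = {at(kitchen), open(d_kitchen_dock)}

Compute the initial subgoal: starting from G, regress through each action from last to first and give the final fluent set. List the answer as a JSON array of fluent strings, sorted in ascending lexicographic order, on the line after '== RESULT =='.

Work backward from the goal:
  through step 4 (move(dock,kitchen)): drop {at(kitchen)}, keep {open(d_kitchen_dock)}, require {at(dock), open(d_kitchen_dock)}
    → {at(dock), open(d_kitchen_dock)}
  through step 3 (move(kitchen,dock)): drop {at(dock)}, keep {open(d_kitchen_dock)}, require {at(kitchen), open(d_kitchen_dock)}
    → {at(kitchen), open(d_kitchen_dock)}
  through step 2 (move(bay,kitchen)): drop {at(kitchen)}, keep {open(d_kitchen_dock)}, require {at(bay), open(d_bay_kitchen)}
    → {at(bay), open(d_bay_kitchen), open(d_kitchen_dock)}
  through step 1 (move(kitchen,bay)): drop {at(bay)}, keep {open(d_bay_kitchen), open(d_kitchen_dock)}, require {at(kitchen), open(d_bay_kitchen)}
    → {at(kitchen), open(d_bay_kitchen), open(d_kitchen_dock)}

== RESULT ==
["at(kitchen)", "open(d_bay_kitchen)", "open(d_kitchen_dock)"]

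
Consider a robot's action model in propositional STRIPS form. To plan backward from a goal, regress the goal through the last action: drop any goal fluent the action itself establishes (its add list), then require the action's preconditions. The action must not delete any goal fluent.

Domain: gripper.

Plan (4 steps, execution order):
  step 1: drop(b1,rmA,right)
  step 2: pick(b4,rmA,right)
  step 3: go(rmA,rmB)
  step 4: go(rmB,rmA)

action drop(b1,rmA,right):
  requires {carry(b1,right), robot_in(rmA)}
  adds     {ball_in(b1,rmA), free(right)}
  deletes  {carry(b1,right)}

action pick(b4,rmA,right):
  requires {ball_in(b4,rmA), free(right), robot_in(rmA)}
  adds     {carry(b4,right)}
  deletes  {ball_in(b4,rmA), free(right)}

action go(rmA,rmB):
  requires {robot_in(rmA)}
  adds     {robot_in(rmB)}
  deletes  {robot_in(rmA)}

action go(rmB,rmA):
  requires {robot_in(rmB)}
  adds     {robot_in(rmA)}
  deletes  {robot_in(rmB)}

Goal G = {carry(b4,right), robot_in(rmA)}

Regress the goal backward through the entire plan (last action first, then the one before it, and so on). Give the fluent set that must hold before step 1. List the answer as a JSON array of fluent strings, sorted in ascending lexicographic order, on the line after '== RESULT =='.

Regress step by step:
  through step 4 (go(rmB,rmA)): drop {robot_in(rmA)}, keep {carry(b4,right)}, require {robot_in(rmB)}
    → {carry(b4,right), robot_in(rmB)}
  through step 3 (go(rmA,rmB)): drop {robot_in(rmB)}, keep {carry(b4,right)}, require {robot_in(rmA)}
    → {carry(b4,right), robot_in(rmA)}
  through step 2 (pick(b4,rmA,right)): drop {carry(b4,right)}, keep {robot_in(rmA)}, require {ball_in(b4,rmA), free(right), robot_in(rmA)}
    → {ball_in(b4,rmA), free(right), robot_in(rmA)}
  through step 1 (drop(b1,rmA,right)): drop {free(right)}, keep {ball_in(b4,rmA), robot_in(rmA)}, require {carry(b1,right), robot_in(rmA)}
    → {ball_in(b4,rmA), carry(b1,right), robot_in(rmA)}

== RESULT ==
["ball_in(b4,rmA)", "carry(b1,right)", "robot_in(rmA)"]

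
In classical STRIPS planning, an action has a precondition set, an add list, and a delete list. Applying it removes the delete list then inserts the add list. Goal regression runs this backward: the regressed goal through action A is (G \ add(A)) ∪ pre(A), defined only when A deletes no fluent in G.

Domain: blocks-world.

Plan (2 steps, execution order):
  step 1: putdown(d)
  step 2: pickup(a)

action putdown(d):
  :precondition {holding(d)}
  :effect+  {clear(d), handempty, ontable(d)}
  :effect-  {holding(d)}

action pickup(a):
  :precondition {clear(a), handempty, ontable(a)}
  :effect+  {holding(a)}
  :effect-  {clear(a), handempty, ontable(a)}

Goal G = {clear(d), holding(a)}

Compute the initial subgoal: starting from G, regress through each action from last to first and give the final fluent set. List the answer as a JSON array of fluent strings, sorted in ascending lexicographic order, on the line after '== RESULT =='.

Work backward from the goal:
  through step 2 (pickup(a)): drop {holding(a)}, keep {clear(d)}, require {clear(a), handempty, ontable(a)}
    → {clear(a), clear(d), handempty, ontable(a)}
  through step 1 (putdown(d)): drop {clear(d), handempty}, keep {clear(a), ontable(a)}, require {holding(d)}
    → {clear(a), holding(d), ontable(a)}

== RESULT ==
["clear(a)", "holding(d)", "ontable(a)"]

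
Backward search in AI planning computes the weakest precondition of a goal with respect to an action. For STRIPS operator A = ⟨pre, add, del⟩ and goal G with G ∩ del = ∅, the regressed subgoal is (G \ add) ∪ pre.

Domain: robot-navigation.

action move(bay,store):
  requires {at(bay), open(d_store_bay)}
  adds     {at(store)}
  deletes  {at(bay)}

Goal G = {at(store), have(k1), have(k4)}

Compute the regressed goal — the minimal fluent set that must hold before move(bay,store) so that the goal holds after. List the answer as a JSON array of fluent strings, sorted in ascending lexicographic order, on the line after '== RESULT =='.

Regress:
  G ∩ del = {}  (empty — regression defined)
  G \ add = {at(store), have(k1), have(k4)} \ {at(store)} = {have(k1), have(k4)}
  ∪ pre   = {have(k1), have(k4)} ∪ {at(bay), open(d_store_bay)}
          = {at(bay), have(k1), have(k4), open(d_store_bay)}

== RESULT ==
["at(bay)", "have(k1)", "have(k4)", "open(d_store_bay)"]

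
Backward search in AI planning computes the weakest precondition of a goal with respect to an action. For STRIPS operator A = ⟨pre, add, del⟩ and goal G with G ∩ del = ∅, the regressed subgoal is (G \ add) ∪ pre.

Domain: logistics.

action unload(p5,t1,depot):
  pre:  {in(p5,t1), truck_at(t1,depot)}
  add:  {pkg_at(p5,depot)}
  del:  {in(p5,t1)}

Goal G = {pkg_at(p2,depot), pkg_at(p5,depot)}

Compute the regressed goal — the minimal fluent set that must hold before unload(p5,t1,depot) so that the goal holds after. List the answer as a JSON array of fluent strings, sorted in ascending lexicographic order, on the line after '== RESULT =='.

Regress:
  G ∩ del = {}  (empty — regression defined)
  G \ add = {pkg_at(p2,depot), pkg_at(p5,depot)} \ {pkg_at(p5,depot)} = {pkg_at(p2,depot)}
  ∪ pre   = {pkg_at(p2,depot)} ∪ {in(p5,t1), truck_at(t1,depot)}
          = {in(p5,t1), pkg_at(p2,depot), truck_at(t1,depot)}

== RESULT ==
["in(p5,t1)", "pkg_at(p2,depot)", "truck_at(t1,depot)"]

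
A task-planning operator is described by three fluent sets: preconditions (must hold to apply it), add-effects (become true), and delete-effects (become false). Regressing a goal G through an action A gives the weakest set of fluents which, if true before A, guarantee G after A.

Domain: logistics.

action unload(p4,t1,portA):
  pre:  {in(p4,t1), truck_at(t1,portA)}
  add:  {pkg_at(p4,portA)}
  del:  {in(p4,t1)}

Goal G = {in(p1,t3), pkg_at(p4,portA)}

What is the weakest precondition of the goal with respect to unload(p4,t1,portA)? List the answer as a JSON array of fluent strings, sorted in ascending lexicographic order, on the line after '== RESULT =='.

Regress:
  G ∩ del = {}  (empty — regression defined)
  G \ add = {in(p1,t3), pkg_at(p4,portA)} \ {pkg_at(p4,portA)} = {in(p1,t3)}
  ∪ pre   = {in(p1,t3)} ∪ {in(p4,t1), truck_at(t1,portA)}
          = {in(p1,t3), in(p4,t1), truck_at(t1,portA)}

== RESULT ==
["in(p1,t3)", "in(p4,t1)", "truck_at(t1,portA)"]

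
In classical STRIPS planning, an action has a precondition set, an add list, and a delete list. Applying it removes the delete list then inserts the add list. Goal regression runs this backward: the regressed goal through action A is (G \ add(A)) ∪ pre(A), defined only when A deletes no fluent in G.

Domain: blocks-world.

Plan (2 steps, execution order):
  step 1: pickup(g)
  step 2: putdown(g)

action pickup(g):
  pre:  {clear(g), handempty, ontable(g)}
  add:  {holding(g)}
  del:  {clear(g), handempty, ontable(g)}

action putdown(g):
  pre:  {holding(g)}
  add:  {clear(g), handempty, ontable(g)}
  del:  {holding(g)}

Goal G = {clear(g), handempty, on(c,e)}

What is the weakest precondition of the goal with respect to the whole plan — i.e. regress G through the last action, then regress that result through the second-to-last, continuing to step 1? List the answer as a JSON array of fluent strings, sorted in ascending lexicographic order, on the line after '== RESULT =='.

Work backward from the goal:
  through step 2 (putdown(g)): drop {clear(g), handempty}, keep {on(c,e)}, require {holding(g)}
    → {holding(g), on(c,e)}
  through step 1 (pickup(g)): drop {holding(g)}, keep {on(c,e)}, require {clear(g), handempty, ontable(g)}
    → {clear(g), handempty, on(c,e), ontable(g)}

== RESULT ==
["clear(g)", "handempty", "on(c,e)", "ontable(g)"]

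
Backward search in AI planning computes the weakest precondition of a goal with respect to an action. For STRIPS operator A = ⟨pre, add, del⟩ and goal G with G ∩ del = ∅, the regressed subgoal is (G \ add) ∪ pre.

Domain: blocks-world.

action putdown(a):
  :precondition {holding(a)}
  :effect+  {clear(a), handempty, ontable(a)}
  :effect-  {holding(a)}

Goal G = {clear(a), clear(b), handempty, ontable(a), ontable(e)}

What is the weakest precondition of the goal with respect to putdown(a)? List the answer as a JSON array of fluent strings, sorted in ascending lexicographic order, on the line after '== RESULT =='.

Compute (G \ add) ∪ pre:
  G ∩ del = {}  (empty — regression defined)
  G \ add = {clear(a), clear(b), handempty, ontable(a), ontable(e)} \ {clear(a), handempty, ontable(a)} = {clear(b), ontable(e)}
  ∪ pre   = {clear(b), ontable(e)} ∪ {holding(a)}
          = {clear(b), holding(a), ontable(e)}

== RESULT ==
["clear(b)", "holding(a)", "ontable(e)"]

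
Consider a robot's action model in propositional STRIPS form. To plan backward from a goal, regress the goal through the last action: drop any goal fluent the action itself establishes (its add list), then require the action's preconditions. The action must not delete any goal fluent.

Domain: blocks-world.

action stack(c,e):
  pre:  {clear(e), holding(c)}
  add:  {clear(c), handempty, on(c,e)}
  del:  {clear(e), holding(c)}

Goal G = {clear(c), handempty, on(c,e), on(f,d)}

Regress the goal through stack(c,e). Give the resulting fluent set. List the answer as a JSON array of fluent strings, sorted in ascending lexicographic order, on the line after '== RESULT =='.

Regress:
  G ∩ del = {}  (empty — regression defined)
  G \ add = {clear(c), handempty, on(c,e), on(f,d)} \ {clear(c), handempty, on(c,e)} = {on(f,d)}
  ∪ pre   = {on(f,d)} ∪ {clear(e), holding(c)}
          = {clear(e), holding(c), on(f,d)}

== RESULT ==
["clear(e)", "holding(c)", "on(f,d)"]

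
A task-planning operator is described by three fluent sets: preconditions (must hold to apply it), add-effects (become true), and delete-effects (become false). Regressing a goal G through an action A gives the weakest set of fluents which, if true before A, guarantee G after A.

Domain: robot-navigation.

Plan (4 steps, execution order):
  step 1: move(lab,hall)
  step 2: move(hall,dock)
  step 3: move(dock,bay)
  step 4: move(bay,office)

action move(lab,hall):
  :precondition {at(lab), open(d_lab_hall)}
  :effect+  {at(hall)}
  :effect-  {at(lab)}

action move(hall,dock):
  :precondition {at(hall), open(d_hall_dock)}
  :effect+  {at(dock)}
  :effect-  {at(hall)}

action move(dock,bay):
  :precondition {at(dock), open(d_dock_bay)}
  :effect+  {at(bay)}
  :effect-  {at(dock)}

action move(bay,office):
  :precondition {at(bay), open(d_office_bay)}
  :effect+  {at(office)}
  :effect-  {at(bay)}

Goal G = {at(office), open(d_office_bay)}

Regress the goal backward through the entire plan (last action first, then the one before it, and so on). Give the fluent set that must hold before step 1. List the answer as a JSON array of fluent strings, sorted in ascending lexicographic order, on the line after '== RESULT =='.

Regress step by step:
  through step 4 (move(bay,office)): drop {at(office)}, keep {open(d_office_bay)}, require {at(bay), open(d_office_bay)}
    → {at(bay), open(d_office_bay)}
  through step 3 (move(dock,bay)): drop {at(bay)}, keep {open(d_office_bay)}, require {at(dock), open(d_dock_bay)}
    → {at(dock), open(d_dock_bay), open(d_office_bay)}
  through step 2 (move(hall,dock)): drop {at(dock)}, keep {open(d_dock_bay), open(d_office_bay)}, require {at(hall), open(d_hall_dock)}
    → {at(hall), open(d_dock_bay), open(d_hall_dock), open(d_office_bay)}
  through step 1 (move(lab,hall)): drop {at(hall)}, keep {open(d_dock_bay), open(d_hall_dock), open(d_office_bay)}, require {at(lab), open(d_lab_hall)}
    → {at(lab), open(d_dock_bay), open(d_hall_dock), open(d_lab_hall), open(d_office_bay)}

== RESULT ==
["at(lab)", "open(d_dock_bay)", "open(d_hall_dock)", "open(d_lab_hall)", "open(d_office_bay)"]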